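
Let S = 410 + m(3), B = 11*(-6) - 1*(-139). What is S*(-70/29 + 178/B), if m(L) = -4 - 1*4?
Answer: 20904/2117 ≈ 9.8743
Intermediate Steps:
B = 73 (B = -66 + 139 = 73)
m(L) = -8 (m(L) = -4 - 4 = -8)
S = 402 (S = 410 - 8 = 402)
S*(-70/29 + 178/B) = 402*(-70/29 + 178/73) = 402*(52/2117) = 20904/2117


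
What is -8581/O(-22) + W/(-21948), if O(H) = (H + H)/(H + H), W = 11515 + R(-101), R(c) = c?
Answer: -94173601/10974 ≈ -8581.5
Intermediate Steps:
W = 11414 (W = 11515 - 101 = 11414)
O(H) = 1 (O(H) = (2*H)/((2*H)) = (2*H)*(1/(2*H)) = 1)
-8581/O(-22) + W/(-21948) = -8581/1 + 11414/(-21948) = -8581*1 + 11414*(-1/21948) = -8581 - 5707/10974 = -94173601/10974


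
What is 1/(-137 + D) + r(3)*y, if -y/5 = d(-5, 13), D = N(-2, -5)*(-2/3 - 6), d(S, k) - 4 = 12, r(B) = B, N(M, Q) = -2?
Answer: -89043/371 ≈ -240.01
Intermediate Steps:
d(S, k) = 16 (d(S, k) = 4 + 12 = 16)
D = 40/3 (D = -2*(-2/3 - 6) = -2*(-2*⅓ - 6) = -2*(-⅔ - 6) = -2*(-20/3) = 40/3 ≈ 13.333)
y = -80 (y = -5*16 = -80)
1/(-137 + D) + r(3)*y = 1/(-137 + 40/3) + 3*(-80) = 1/(-371/3) - 240 = -3/371 - 240 = -89043/371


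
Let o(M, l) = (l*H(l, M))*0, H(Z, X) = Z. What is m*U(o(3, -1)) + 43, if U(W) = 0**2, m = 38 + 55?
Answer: 43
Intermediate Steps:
o(M, l) = 0 (o(M, l) = (l*l)*0 = l**2*0 = 0)
m = 93
U(W) = 0
m*U(o(3, -1)) + 43 = 93*0 + 43 = 0 + 43 = 43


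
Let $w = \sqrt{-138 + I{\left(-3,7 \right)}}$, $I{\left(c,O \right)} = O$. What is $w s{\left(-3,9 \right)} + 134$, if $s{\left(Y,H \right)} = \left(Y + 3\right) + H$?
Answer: $134 + 9 i \sqrt{131} \approx 134.0 + 103.01 i$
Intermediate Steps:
$s{\left(Y,H \right)} = 3 + H + Y$ ($s{\left(Y,H \right)} = \left(3 + Y\right) + H = 3 + H + Y$)
$w = i \sqrt{131}$ ($w = \sqrt{-138 + 7} = \sqrt{-131} = i \sqrt{131} \approx 11.446 i$)
$w s{\left(-3,9 \right)} + 134 = i \sqrt{131} \left(3 + 9 - 3\right) + 134 = i \sqrt{131} \cdot 9 + 134 = 9 i \sqrt{131} + 134 = 134 + 9 i \sqrt{131}$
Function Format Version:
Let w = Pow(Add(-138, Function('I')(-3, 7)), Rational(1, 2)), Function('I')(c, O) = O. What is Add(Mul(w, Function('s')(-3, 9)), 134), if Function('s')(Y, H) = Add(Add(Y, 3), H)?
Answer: Add(134, Mul(9, I, Pow(131, Rational(1, 2)))) ≈ Add(134.00, Mul(103.01, I))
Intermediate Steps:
Function('s')(Y, H) = Add(3, H, Y) (Function('s')(Y, H) = Add(Add(3, Y), H) = Add(3, H, Y))
w = Mul(I, Pow(131, Rational(1, 2))) (w = Pow(Add(-138, 7), Rational(1, 2)) = Pow(-131, Rational(1, 2)) = Mul(I, Pow(131, Rational(1, 2))) ≈ Mul(11.446, I))
Add(Mul(w, Function('s')(-3, 9)), 134) = Add(Mul(Mul(I, Pow(131, Rational(1, 2))), Add(3, 9, -3)), 134) = Add(Mul(Mul(I, Pow(131, Rational(1, 2))), 9), 134) = Add(Mul(9, I, Pow(131, Rational(1, 2))), 134) = Add(134, Mul(9, I, Pow(131, Rational(1, 2))))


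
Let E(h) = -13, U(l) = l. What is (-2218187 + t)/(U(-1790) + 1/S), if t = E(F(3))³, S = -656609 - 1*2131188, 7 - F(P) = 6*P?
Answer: 6189979854048/4990156631 ≈ 1240.4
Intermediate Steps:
F(P) = 7 - 6*P
S = -2787797 (S = -656609 - 2131188 = -2787797)
t = -2197 (t = (-13)³ = -2197)
(-2218187 + t)/(U(-1790) + 1/S) = (-2218187 - 2197)/(-1790 + 1/(-2787797)) = -2220384/(-1790 - 1/2787797) = -2220384/(-4990156631/2787797) = -2220384*(-2787797/4990156631) = 6189979854048/4990156631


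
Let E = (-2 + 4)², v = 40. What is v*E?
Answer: 160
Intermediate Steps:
E = 4 (E = 2² = 4)
v*E = 40*4 = 160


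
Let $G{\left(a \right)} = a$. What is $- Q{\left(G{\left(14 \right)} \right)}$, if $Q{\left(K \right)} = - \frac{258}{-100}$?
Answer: $- \frac{129}{50} \approx -2.58$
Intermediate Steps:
$Q{\left(K \right)} = \frac{129}{50}$ ($Q{\left(K \right)} = \left(-258\right) \left(- \frac{1}{100}\right) = \frac{129}{50}$)
$- Q{\left(G{\left(14 \right)} \right)} = \left(-1\right) \frac{129}{50} = - \frac{129}{50}$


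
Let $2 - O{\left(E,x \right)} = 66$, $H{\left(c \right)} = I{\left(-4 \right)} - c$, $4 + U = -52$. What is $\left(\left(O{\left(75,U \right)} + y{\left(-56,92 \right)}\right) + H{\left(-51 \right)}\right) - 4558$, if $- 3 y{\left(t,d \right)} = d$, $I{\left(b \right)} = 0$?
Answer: $- \frac{13805}{3} \approx -4601.7$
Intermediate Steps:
$U = -56$ ($U = -4 - 52 = -56$)
$H{\left(c \right)} = - c$ ($H{\left(c \right)} = 0 - c = - c$)
$O{\left(E,x \right)} = -64$ ($O{\left(E,x \right)} = 2 - 66 = -64$)
$y{\left(t,d \right)} = - \frac{d}{3}$
$\left(\left(O{\left(75,U \right)} + y{\left(-56,92 \right)}\right) + H{\left(-51 \right)}\right) - 4558 = \left(\left(-64 - \frac{92}{3}\right) - -51\right) - 4558 = \left(\left(-64 - \frac{92}{3}\right) + 51\right) - 4558 = \left(- \frac{284}{3} + 51\right) - 4558 = - \frac{131}{3} - 4558 = - \frac{13805}{3}$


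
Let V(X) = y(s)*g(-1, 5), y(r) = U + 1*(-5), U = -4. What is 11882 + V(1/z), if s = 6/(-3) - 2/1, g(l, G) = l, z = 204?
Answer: 11891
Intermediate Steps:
s = -4 (s = 6*(-1/3) - 2*1 = -2 - 2 = -4)
y(r) = -9 (y(r) = -4 + 1*(-5) = -4 - 5 = -9)
V(X) = 9 (V(X) = -9*(-1) = 9)
11882 + V(1/z) = 11882 + 9 = 11891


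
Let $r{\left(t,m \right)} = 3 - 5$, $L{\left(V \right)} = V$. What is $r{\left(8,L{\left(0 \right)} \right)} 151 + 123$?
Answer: $-179$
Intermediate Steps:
$r{\left(t,m \right)} = -2$ ($r{\left(t,m \right)} = 3 - 5 = -2$)
$r{\left(8,L{\left(0 \right)} \right)} 151 + 123 = \left(-2\right) 151 + 123 = -302 + 123 = -179$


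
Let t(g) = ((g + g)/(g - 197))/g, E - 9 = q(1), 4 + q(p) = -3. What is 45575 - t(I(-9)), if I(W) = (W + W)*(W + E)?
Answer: 3235827/71 ≈ 45575.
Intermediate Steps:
q(p) = -7 (q(p) = -4 - 3 = -7)
E = 2 (E = 9 - 7 = 2)
I(W) = 2*W*(2 + W) (I(W) = (W + W)*(W + 2) = (2*W)*(2 + W) = 2*W*(2 + W))
t(g) = 2/(-197 + g) (t(g) = ((2*g)/(-197 + g))/g = (2*g/(-197 + g))/g = 2/(-197 + g))
45575 - t(I(-9)) = 45575 - 2/(-197 + 2*(-9)*(2 - 9)) = 45575 - 2/(-197 + 2*(-9)*(-7)) = 45575 - 2/(-197 + 126) = 45575 - 2/(-71) = 45575 - 2*(-1)/71 = 45575 - 1*(-2/71) = 45575 + 2/71 = 3235827/71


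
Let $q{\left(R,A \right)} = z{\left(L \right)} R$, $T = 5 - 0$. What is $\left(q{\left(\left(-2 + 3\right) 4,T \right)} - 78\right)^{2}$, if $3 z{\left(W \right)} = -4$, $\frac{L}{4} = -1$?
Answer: $\frac{62500}{9} \approx 6944.4$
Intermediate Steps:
$L = -4$ ($L = 4 \left(-1\right) = -4$)
$z{\left(W \right)} = - \frac{4}{3}$ ($z{\left(W \right)} = \frac{1}{3} \left(-4\right) = - \frac{4}{3}$)
$T = 5$ ($T = 5 + 0 = 5$)
$q{\left(R,A \right)} = - \frac{4 R}{3}$
$\left(q{\left(\left(-2 + 3\right) 4,T \right)} - 78\right)^{2} = \left(- \frac{4 \left(-2 + 3\right) 4}{3} - 78\right)^{2} = \left(- \frac{4 \cdot 1 \cdot 4}{3} - 78\right)^{2} = \left(\left(- \frac{4}{3}\right) 4 - 78\right)^{2} = \left(- \frac{16}{3} - 78\right)^{2} = \left(- \frac{250}{3}\right)^{2} = \frac{62500}{9}$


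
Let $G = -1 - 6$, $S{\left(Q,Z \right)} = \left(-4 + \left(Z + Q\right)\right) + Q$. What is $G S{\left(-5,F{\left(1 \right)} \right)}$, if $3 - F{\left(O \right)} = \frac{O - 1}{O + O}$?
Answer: $77$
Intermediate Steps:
$F{\left(O \right)} = 3 - \frac{-1 + O}{2 O}$ ($F{\left(O \right)} = 3 - \frac{O - 1}{O + O} = 3 - \frac{-1 + O}{2 O}$)
$S{\left(Q,Z \right)} = -4 + Z + 2 Q$ ($S{\left(Q,Z \right)} = \left(-4 + \left(Q + Z\right)\right) + Q = \left(-4 + Q + Z\right) + Q = -4 + Z + 2 Q$)
$G = -7$ ($G = -1 - 6 = -7$)
$G S{\left(-5,F{\left(1 \right)} \right)} = - 7 \left(-4 + \frac{1 + 5 \cdot 1}{2 \cdot 1} + 2 \left(-5\right)\right) = - 7 \left(-4 + \frac{1}{2} \cdot 1 \left(1 + 5\right) - 10\right) = - 7 \left(-4 + \frac{1}{2} \cdot 1 \cdot 6 - 10\right) = - 7 \left(-4 + 3 - 10\right) = \left(-7\right) \left(-11\right) = 77$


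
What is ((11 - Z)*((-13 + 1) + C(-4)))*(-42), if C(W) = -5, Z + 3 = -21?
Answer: 24990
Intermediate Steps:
Z = -24 (Z = -3 - 21 = -24)
((11 - Z)*((-13 + 1) + C(-4)))*(-42) = ((11 - 1*(-24))*((-13 + 1) - 5))*(-42) = ((11 + 24)*(-12 - 5))*(-42) = (35*(-17))*(-42) = -595*(-42) = 24990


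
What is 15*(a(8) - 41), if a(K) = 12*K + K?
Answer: 945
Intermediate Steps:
a(K) = 13*K
15*(a(8) - 41) = 15*(13*8 - 41) = 15*(104 - 41) = 15*63 = 945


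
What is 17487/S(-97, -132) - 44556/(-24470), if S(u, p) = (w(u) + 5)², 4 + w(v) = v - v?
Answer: 213975723/12235 ≈ 17489.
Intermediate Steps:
w(v) = -4 (w(v) = -4 + (v - v) = -4 + 0 = -4)
S(u, p) = 1 (S(u, p) = (-4 + 5)² = 1² = 1)
17487/S(-97, -132) - 44556/(-24470) = 17487/1 - 44556/(-24470) = 17487*1 - 44556*(-1/24470) = 17487 + 22278/12235 = 213975723/12235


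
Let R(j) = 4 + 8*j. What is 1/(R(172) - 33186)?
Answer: -1/31806 ≈ -3.1441e-5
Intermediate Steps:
1/(R(172) - 33186) = 1/((4 + 8*172) - 33186) = 1/((4 + 1376) - 33186) = 1/(1380 - 33186) = 1/(-31806) = -1/31806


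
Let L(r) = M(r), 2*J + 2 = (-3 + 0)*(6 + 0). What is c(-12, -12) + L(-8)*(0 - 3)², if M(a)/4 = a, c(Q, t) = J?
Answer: -298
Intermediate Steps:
J = -10 (J = -1 + ((-3 + 0)*(6 + 0))/2 = -1 + (-3*6)/2 = -1 + (½)*(-18) = -1 - 9 = -10)
c(Q, t) = -10
M(a) = 4*a
L(r) = 4*r
c(-12, -12) + L(-8)*(0 - 3)² = -10 + (4*(-8))*(0 - 3)² = -10 - 32*(-3)² = -10 - 32*9 = -10 - 288 = -298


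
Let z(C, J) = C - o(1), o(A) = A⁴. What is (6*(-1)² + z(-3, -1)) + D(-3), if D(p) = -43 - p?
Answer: -38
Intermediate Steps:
z(C, J) = -1 + C (z(C, J) = C - 1*1⁴ = C - 1*1 = C - 1 = -1 + C)
(6*(-1)² + z(-3, -1)) + D(-3) = (6*(-1)² + (-1 - 3)) + (-43 - 1*(-3)) = (6*1 - 4) + (-43 + 3) = (6 - 4) - 40 = 2 - 40 = -38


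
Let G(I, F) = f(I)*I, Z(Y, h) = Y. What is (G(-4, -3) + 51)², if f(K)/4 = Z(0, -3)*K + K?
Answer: 13225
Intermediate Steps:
f(K) = 4*K (f(K) = 4*(0*K + K) = 4*(0 + K) = 4*K)
G(I, F) = 4*I² (G(I, F) = (4*I)*I = 4*I²)
(G(-4, -3) + 51)² = (4*(-4)² + 51)² = (4*16 + 51)² = (64 + 51)² = 115² = 13225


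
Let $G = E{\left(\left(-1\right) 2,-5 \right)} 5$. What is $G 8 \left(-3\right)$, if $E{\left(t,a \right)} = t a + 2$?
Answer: $-1440$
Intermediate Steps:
$E{\left(t,a \right)} = 2 + a t$ ($E{\left(t,a \right)} = a t + 2 = 2 + a t$)
$G = 60$ ($G = \left(2 - 5 \left(\left(-1\right) 2\right)\right) 5 = \left(2 - -10\right) 5 = \left(2 + 10\right) 5 = 12 \cdot 5 = 60$)
$G 8 \left(-3\right) = 60 \cdot 8 \left(-3\right) = 480 \left(-3\right) = -1440$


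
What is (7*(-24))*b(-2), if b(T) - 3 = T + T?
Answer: 168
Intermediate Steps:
b(T) = 3 + 2*T (b(T) = 3 + (T + T) = 3 + 2*T)
(7*(-24))*b(-2) = (7*(-24))*(3 + 2*(-2)) = -168*(3 - 4) = -168*(-1) = 168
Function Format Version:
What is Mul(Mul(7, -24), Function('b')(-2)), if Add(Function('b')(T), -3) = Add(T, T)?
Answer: 168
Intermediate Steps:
Function('b')(T) = Add(3, Mul(2, T)) (Function('b')(T) = Add(3, Add(T, T)) = Add(3, Mul(2, T)))
Mul(Mul(7, -24), Function('b')(-2)) = Mul(Mul(7, -24), Add(3, Mul(2, -2))) = Mul(-168, Add(3, -4)) = Mul(-168, -1) = 168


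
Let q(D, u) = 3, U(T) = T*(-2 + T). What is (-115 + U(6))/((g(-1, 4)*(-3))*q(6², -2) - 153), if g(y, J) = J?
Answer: 13/27 ≈ 0.48148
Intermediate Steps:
(-115 + U(6))/((g(-1, 4)*(-3))*q(6², -2) - 153) = (-115 + 6*(-2 + 6))/((4*(-3))*3 - 153) = (-115 + 6*4)/(-12*3 - 153) = (-115 + 24)/(-36 - 153) = -91/(-189) = -91*(-1/189) = 13/27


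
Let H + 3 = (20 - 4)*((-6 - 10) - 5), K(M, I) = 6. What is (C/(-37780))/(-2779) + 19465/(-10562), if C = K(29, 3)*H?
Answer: -255457987676/138613866055 ≈ -1.8429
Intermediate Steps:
H = -339 (H = -3 + (20 - 4)*((-6 - 10) - 5) = -3 + 16*(-16 - 5) = -3 + 16*(-21) = -3 - 336 = -339)
C = -2034 (C = 6*(-339) = -2034)
(C/(-37780))/(-2779) + 19465/(-10562) = -2034/(-37780)/(-2779) + 19465/(-10562) = -2034*(-1/37780)*(-1/2779) + 19465*(-1/10562) = (1017/18890)*(-1/2779) - 19465/10562 = -1017/52495310 - 19465/10562 = -255457987676/138613866055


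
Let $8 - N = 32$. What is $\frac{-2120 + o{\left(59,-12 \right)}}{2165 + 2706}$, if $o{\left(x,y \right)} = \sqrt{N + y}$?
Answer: $- \frac{2120}{4871} + \frac{6 i}{4871} \approx -0.43523 + 0.0012318 i$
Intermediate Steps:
$N = -24$ ($N = 8 - 32 = -24$)
$o{\left(x,y \right)} = \sqrt{-24 + y}$
$\frac{-2120 + o{\left(59,-12 \right)}}{2165 + 2706} = \frac{-2120 + \sqrt{-24 - 12}}{2165 + 2706} = \frac{-2120 + \sqrt{-36}}{4871} = \left(-2120 + 6 i\right) \frac{1}{4871} = - \frac{2120}{4871} + \frac{6 i}{4871}$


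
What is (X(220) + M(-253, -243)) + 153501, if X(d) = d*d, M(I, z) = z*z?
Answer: 260950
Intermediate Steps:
M(I, z) = z**2
X(d) = d**2
(X(220) + M(-253, -243)) + 153501 = (220**2 + (-243)**2) + 153501 = (48400 + 59049) + 153501 = 107449 + 153501 = 260950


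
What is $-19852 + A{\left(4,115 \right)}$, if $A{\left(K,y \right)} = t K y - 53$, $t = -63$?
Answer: $-48885$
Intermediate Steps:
$A{\left(K,y \right)} = -53 - 63 K y$ ($A{\left(K,y \right)} = - 63 K y - 53 = -53 - 63 K y$)
$-19852 + A{\left(4,115 \right)} = -19852 - \left(53 + 252 \cdot 115\right) = -19852 - 29033 = -48885$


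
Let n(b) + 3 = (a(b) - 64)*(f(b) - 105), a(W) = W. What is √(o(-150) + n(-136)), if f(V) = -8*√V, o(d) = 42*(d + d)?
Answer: √(8397 + 3200*I*√34) ≈ 120.12 + 77.667*I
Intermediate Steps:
o(d) = 84*d (o(d) = 42*(2*d) = 84*d)
n(b) = -3 + (-105 - 8*√b)*(-64 + b) (n(b) = -3 + (b - 64)*(-8*√b - 105) = -3 + (-64 + b)*(-105 - 8*√b) = -3 + (-105 - 8*√b)*(-64 + b))
√(o(-150) + n(-136)) = √(84*(-150) + (6717 - 105*(-136) - (-2176)*I*√34 + 512*√(-136))) = √(-12600 + (6717 + 14280 - (-2176)*I*√34 + 512*(2*I*√34))) = √(-12600 + (6717 + 14280 + 2176*I*√34 + 1024*I*√34)) = √(-12600 + (20997 + 3200*I*√34)) = √(8397 + 3200*I*√34)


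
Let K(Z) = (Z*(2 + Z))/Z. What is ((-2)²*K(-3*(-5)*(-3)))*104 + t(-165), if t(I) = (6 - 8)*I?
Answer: -17558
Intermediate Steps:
t(I) = -2*I
K(Z) = 2 + Z
((-2)²*K(-3*(-5)*(-3)))*104 + t(-165) = ((-2)²*(2 - 3*(-5)*(-3)))*104 - 2*(-165) = (4*(2 + 15*(-3)))*104 + 330 = (4*(2 - 45))*104 + 330 = (4*(-43))*104 + 330 = -172*104 + 330 = -17888 + 330 = -17558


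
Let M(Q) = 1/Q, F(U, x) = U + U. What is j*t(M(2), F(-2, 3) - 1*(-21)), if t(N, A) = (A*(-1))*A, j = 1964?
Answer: -567596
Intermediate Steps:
F(U, x) = 2*U
t(N, A) = -A**2 (t(N, A) = (-A)*A = -A**2)
j*t(M(2), F(-2, 3) - 1*(-21)) = 1964*(-(2*(-2) - 1*(-21))**2) = 1964*(-(-4 + 21)**2) = 1964*(-1*17**2) = 1964*(-1*289) = 1964*(-289) = -567596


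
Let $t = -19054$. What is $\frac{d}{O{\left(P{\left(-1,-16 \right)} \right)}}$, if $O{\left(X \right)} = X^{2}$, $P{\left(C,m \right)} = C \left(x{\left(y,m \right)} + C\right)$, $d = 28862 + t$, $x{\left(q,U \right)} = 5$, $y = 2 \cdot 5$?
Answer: $613$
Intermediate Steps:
$y = 10$
$d = 9808$ ($d = 28862 - 19054 = 9808$)
$P{\left(C,m \right)} = C \left(5 + C\right)$
$\frac{d}{O{\left(P{\left(-1,-16 \right)} \right)}} = \frac{9808}{\left(- (5 - 1)\right)^{2}} = \frac{9808}{\left(\left(-1\right) 4\right)^{2}} = \frac{9808}{\left(-4\right)^{2}} = \frac{9808}{16} = 9808 \cdot \frac{1}{16} = 613$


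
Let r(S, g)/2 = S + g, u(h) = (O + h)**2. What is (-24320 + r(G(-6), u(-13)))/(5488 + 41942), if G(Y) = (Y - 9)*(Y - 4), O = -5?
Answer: -11686/23715 ≈ -0.49277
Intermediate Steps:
G(Y) = (-9 + Y)*(-4 + Y)
u(h) = (-5 + h)**2
r(S, g) = 2*S + 2*g (r(S, g) = 2*(S + g) = 2*S + 2*g)
(-24320 + r(G(-6), u(-13)))/(5488 + 41942) = (-24320 + (2*(36 + (-6)**2 - 13*(-6)) + 2*(-5 - 13)**2))/(5488 + 41942) = (-24320 + (2*(36 + 36 + 78) + 2*(-18)**2))/47430 = (-24320 + (2*150 + 2*324))*(1/47430) = (-24320 + (300 + 648))*(1/47430) = (-24320 + 948)*(1/47430) = -23372*1/47430 = -11686/23715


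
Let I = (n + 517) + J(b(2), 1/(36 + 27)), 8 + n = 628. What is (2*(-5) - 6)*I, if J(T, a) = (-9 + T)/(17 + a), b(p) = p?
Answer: -1218423/67 ≈ -18185.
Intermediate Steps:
n = 620 (n = -8 + 628 = 620)
J(T, a) = (-9 + T)/(17 + a)
I = 1218423/1072 (I = (620 + 517) + (-9 + 2)/(17 + 1/(36 + 27)) = 1137 - 7/(17 + 1/63) = 1137 - 7/(1072/63) = 1137 + (63/1072)*(-7) = 1137 - 441/1072 = 1218423/1072 ≈ 1136.6)
(2*(-5) - 6)*I = (2*(-5) - 6)*(1218423/1072) = (-10 - 6)*(1218423/1072) = -16*1218423/1072 = -1218423/67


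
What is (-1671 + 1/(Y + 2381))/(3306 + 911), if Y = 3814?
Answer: -10351844/26124315 ≈ -0.39625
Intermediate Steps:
(-1671 + 1/(Y + 2381))/(3306 + 911) = (-1671 + 1/(3814 + 2381))/(3306 + 911) = (-1671 + 1/6195)/4217 = (-1671 + 1/6195)*(1/4217) = -10351844/6195*1/4217 = -10351844/26124315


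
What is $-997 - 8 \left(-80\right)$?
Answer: $-357$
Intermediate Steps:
$-997 - 8 \left(-80\right) = -997 - -640 = -997 + 640 = -357$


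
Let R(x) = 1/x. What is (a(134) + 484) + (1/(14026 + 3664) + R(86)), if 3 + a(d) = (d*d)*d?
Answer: 915308510419/380335 ≈ 2.4066e+6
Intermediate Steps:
a(d) = -3 + d³ (a(d) = -3 + (d*d)*d = -3 + d²*d = -3 + d³)
(a(134) + 484) + (1/(14026 + 3664) + R(86)) = ((-3 + 134³) + 484) + (1/(14026 + 3664) + 1/86) = ((-3 + 2406104) + 484) + (1/17690 + 1/86) = (2406101 + 484) + (1/17690 + 1/86) = 2406585 + 4444/380335 = 915308510419/380335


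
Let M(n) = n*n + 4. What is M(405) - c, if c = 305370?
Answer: -141341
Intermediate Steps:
M(n) = 4 + n² (M(n) = n² + 4 = 4 + n²)
M(405) - c = (4 + 405²) - 1*305370 = (4 + 164025) - 305370 = 164029 - 305370 = -141341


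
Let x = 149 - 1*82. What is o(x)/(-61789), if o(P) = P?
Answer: -67/61789 ≈ -0.0010843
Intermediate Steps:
x = 67 (x = 149 - 82 = 67)
o(x)/(-61789) = 67/(-61789) = 67*(-1/61789) = -67/61789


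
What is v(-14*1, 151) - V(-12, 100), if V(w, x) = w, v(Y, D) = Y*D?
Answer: -2102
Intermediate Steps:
v(Y, D) = D*Y
v(-14*1, 151) - V(-12, 100) = 151*(-14*1) - 1*(-12) = 151*(-14) + 12 = -2114 + 12 = -2102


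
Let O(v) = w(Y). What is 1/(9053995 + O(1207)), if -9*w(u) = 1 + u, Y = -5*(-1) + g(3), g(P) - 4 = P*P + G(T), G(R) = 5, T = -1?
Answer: 3/27161977 ≈ 1.1045e-7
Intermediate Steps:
g(P) = 9 + P² (g(P) = 4 + (P*P + 5) = 4 + (P² + 5) = 4 + (5 + P²) = 9 + P²)
Y = 23 (Y = -5*(-1) + (9 + 3²) = 5 + (9 + 9) = 5 + 18 = 23)
w(u) = -⅑ - u/9 (w(u) = -(1 + u)/9 = -⅑ - u/9)
O(v) = -8/3 (O(v) = -⅑ - ⅑*23 = -⅑ - 23/9 = -8/3)
1/(9053995 + O(1207)) = 1/(9053995 - 8/3) = 1/(27161977/3) = 3/27161977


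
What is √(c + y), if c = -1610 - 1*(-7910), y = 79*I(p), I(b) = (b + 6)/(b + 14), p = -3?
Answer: √764907/11 ≈ 79.508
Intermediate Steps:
I(b) = (6 + b)/(14 + b)
y = 237/11 (y = 79*((6 - 3)/(14 - 3)) = 79*(3/11) = 237/11 ≈ 21.545)
c = 6300 (c = -1610 + 7910 = 6300)
√(c + y) = √(6300 + 237/11) = √(69537/11) = √764907/11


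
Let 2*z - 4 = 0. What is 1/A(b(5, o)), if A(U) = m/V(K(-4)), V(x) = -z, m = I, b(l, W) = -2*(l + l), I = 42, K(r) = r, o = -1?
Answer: -1/21 ≈ -0.047619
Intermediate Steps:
z = 2 (z = 2 + (½)*0 = 2 + 0 = 2)
b(l, W) = -4*l
m = 42
V(x) = -2 (V(x) = -1*2 = -2)
A(U) = -21 (A(U) = 42/(-2) = 42*(-½) = -21)
1/A(b(5, o)) = 1/(-21) = -1/21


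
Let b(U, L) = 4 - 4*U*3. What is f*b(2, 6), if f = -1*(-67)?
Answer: -1340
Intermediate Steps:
b(U, L) = 4 - 12*U
f = 67
f*b(2, 6) = 67*(4 - 12*2) = 67*(4 - 24) = 67*(-20) = -1340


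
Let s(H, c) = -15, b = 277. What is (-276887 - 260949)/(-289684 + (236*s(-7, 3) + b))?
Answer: 537836/292947 ≈ 1.8359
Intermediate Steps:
(-276887 - 260949)/(-289684 + (236*s(-7, 3) + b)) = (-276887 - 260949)/(-289684 + (236*(-15) + 277)) = -537836/(-289684 + (-3540 + 277)) = -537836/(-289684 - 3263) = -537836/(-292947) = -537836*(-1/292947) = 537836/292947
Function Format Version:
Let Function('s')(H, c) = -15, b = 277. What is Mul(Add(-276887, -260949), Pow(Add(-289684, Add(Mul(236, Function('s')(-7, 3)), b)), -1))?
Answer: Rational(537836, 292947) ≈ 1.8359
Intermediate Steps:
Mul(Add(-276887, -260949), Pow(Add(-289684, Add(Mul(236, Function('s')(-7, 3)), b)), -1)) = Mul(Add(-276887, -260949), Pow(Add(-289684, Add(Mul(236, -15), 277)), -1)) = Mul(-537836, Pow(Add(-289684, Add(-3540, 277)), -1)) = Mul(-537836, Pow(Add(-289684, -3263), -1)) = Mul(-537836, Pow(-292947, -1)) = Mul(-537836, Rational(-1, 292947)) = Rational(537836, 292947)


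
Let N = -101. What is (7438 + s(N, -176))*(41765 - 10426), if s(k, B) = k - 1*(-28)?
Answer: 230811735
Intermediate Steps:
s(k, B) = 28 + k (s(k, B) = k + 28 = 28 + k)
(7438 + s(N, -176))*(41765 - 10426) = (7438 + (28 - 101))*(41765 - 10426) = (7438 - 73)*31339 = 7365*31339 = 230811735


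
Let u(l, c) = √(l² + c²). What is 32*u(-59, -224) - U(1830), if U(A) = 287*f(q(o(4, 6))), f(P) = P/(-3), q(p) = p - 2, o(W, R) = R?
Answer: 1148/3 + 32*√53657 ≈ 7795.1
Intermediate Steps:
q(p) = -2 + p
f(P) = -P/3 (f(P) = P*(-⅓) = -P/3)
U(A) = -1148/3 (U(A) = 287*(-(-2 + 6)/3) = 287*(-⅓*4) = 287*(-4/3) = -1148/3)
u(l, c) = √(c² + l²)
32*u(-59, -224) - U(1830) = 32*√((-224)² + (-59)²) - 1*(-1148/3) = 32*√(50176 + 3481) + 1148/3 = 32*√53657 + 1148/3 = 1148/3 + 32*√53657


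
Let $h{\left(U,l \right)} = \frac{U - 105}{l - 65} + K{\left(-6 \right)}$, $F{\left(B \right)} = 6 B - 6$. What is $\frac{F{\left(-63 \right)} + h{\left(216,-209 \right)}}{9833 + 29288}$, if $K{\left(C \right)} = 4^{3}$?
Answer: $- \frac{87791}{10719154} \approx -0.0081901$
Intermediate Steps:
$K{\left(C \right)} = 64$
$F{\left(B \right)} = -6 + 6 B$
$h{\left(U,l \right)} = 64 + \frac{-105 + U}{-65 + l}$ ($h{\left(U,l \right)} = \frac{U - 105}{l - 65} + 64 = \frac{-105 + U}{-65 + l} + 64 = 64 + \frac{-105 + U}{-65 + l}$)
$\frac{F{\left(-63 \right)} + h{\left(216,-209 \right)}}{9833 + 29288} = \frac{\left(-6 + 6 \left(-63\right)\right) + \frac{-4265 + 216 + 64 \left(-209\right)}{-65 - 209}}{9833 + 29288} = \frac{\left(-6 - 378\right) + \frac{-4265 + 216 - 13376}{-274}}{39121} = \left(-384 - - \frac{17425}{274}\right) \frac{1}{39121} = \left(-384 + \frac{17425}{274}\right) \frac{1}{39121} = \left(- \frac{87791}{274}\right) \frac{1}{39121} = - \frac{87791}{10719154}$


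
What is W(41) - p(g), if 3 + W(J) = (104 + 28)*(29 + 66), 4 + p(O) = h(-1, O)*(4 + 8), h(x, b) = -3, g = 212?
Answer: 12577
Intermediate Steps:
p(O) = -40 (p(O) = -4 - 3*(4 + 8) = -4 - 3*12 = -4 - 36 = -40)
W(J) = 12537 (W(J) = -3 + (104 + 28)*(29 + 66) = -3 + 132*95 = -3 + 12540 = 12537)
W(41) - p(g) = 12537 - 1*(-40) = 12537 + 40 = 12577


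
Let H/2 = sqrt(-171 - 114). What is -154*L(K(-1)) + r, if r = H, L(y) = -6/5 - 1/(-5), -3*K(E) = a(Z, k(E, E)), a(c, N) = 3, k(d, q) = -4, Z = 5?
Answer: 154 + 2*I*sqrt(285) ≈ 154.0 + 33.764*I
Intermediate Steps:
K(E) = -1 (K(E) = -1/3*3 = -1)
L(y) = -1 (L(y) = -6*1/5 - 1*(-1/5) = -6/5 + 1/5 = -1)
H = 2*I*sqrt(285) (H = 2*sqrt(-171 - 114) = 2*sqrt(-285) = 2*(I*sqrt(285)) = 2*I*sqrt(285) ≈ 33.764*I)
r = 2*I*sqrt(285) ≈ 33.764*I
-154*L(K(-1)) + r = -154*(-1) + 2*I*sqrt(285) = 154 + 2*I*sqrt(285)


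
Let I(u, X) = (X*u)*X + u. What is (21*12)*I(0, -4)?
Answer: 0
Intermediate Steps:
I(u, X) = u + u*X**2 (I(u, X) = u*X**2 + u = u + u*X**2)
(21*12)*I(0, -4) = (21*12)*(0*(1 + (-4)**2)) = 252*(0*(1 + 16)) = 252*(0*17) = 252*0 = 0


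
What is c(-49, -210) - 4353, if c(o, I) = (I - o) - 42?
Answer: -4556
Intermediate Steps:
c(o, I) = -42 + I - o
c(-49, -210) - 4353 = (-42 - 210 - 1*(-49)) - 4353 = (-42 - 210 + 49) - 4353 = -203 - 4353 = -4556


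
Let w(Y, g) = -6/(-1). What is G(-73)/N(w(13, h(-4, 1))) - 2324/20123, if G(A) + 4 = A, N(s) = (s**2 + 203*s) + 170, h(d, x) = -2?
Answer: -4858847/28655152 ≈ -0.16956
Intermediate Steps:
w(Y, g) = 6 (w(Y, g) = -6*(-1) = 6)
N(s) = 170 + s**2 + 203*s
G(A) = -4 + A
G(-73)/N(w(13, h(-4, 1))) - 2324/20123 = (-4 - 73)/(170 + 6**2 + 203*6) - 2324/20123 = -77/(170 + 36 + 1218) - 2324*1/20123 = -77/1424 - 2324/20123 = -4858847/28655152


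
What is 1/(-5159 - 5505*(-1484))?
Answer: 1/15825376 ≈ 6.3190e-8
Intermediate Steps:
1/(-5159 - 5505*(-1484)) = -1/1484/(-10664) = -1/10664*(-1/1484) = 1/15825376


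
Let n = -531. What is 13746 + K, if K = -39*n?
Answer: 34455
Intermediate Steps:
K = 20709 (K = -39*(-531) = 20709)
13746 + K = 13746 + 20709 = 34455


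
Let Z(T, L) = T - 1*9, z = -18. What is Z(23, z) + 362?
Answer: 376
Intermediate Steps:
Z(T, L) = -9 + T (Z(T, L) = T - 9 = -9 + T)
Z(23, z) + 362 = (-9 + 23) + 362 = 14 + 362 = 376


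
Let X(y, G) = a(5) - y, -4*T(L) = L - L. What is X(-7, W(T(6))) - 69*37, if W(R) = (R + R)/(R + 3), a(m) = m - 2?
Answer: -2543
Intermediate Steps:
T(L) = 0 (T(L) = -(L - L)/4 = -¼*0 = 0)
a(m) = -2 + m
W(R) = 2*R/(3 + R) (W(R) = (2*R)/(3 + R) = 2*R/(3 + R))
X(y, G) = 3 - y (X(y, G) = (-2 + 5) - y = 3 - y)
X(-7, W(T(6))) - 69*37 = (3 - 1*(-7)) - 69*37 = (3 + 7) - 2553 = 10 - 2553 = -2543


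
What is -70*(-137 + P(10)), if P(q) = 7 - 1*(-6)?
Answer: 8680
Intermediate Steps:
P(q) = 13 (P(q) = 7 + 6 = 13)
-70*(-137 + P(10)) = -70*(-137 + 13) = -70*(-124) = 8680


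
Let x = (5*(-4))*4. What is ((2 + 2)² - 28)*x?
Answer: 960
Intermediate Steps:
x = -80 (x = -20*4 = -80)
((2 + 2)² - 28)*x = ((2 + 2)² - 28)*(-80) = (4² - 28)*(-80) = (16 - 28)*(-80) = -12*(-80) = 960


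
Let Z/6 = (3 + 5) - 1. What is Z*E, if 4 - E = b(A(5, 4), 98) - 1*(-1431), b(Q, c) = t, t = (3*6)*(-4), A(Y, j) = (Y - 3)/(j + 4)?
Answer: -56910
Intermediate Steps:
A(Y, j) = (-3 + Y)/(4 + j)
t = -72 (t = 18*(-4) = -72)
b(Q, c) = -72
Z = 42 (Z = 6*((3 + 5) - 1) = 6*(8 - 1) = 6*7 = 42)
E = -1355 (E = 4 - (-72 - 1*(-1431)) = 4 - (-72 + 1431) = 4 - 1*1359 = 4 - 1359 = -1355)
Z*E = 42*(-1355) = -56910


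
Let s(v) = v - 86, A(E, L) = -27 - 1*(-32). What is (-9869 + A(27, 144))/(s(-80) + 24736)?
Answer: -548/1365 ≈ -0.40147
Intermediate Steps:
A(E, L) = 5 (A(E, L) = -27 + 32 = 5)
s(v) = -86 + v
(-9869 + A(27, 144))/(s(-80) + 24736) = (-9869 + 5)/((-86 - 80) + 24736) = -9864/(-166 + 24736) = -9864/24570 = -9864*1/24570 = -548/1365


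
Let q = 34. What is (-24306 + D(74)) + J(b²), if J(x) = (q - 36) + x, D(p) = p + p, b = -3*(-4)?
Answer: -24016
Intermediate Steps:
b = 12
D(p) = 2*p
J(x) = -2 + x (J(x) = (34 - 36) + x = -2 + x)
(-24306 + D(74)) + J(b²) = (-24306 + 2*74) + (-2 + 12²) = (-24306 + 148) + (-2 + 144) = -24158 + 142 = -24016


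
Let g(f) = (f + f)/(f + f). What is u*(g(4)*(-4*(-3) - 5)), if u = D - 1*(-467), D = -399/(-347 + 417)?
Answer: 32291/10 ≈ 3229.1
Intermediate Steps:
D = -57/10 (D = -399/70 = -399*1/70 = -57/10 ≈ -5.7000)
g(f) = 1 (g(f) = (2*f)/((2*f)) = (2*f)*(1/(2*f)) = 1)
u = 4613/10 (u = -57/10 - 1*(-467) = -57/10 + 467 = 4613/10 ≈ 461.30)
u*(g(4)*(-4*(-3) - 5)) = 4613*(1*(-4*(-3) - 5))/10 = 4613*(1*(12 - 5))/10 = 4613*(1*7)/10 = (4613/10)*7 = 32291/10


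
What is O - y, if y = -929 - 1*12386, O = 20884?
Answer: 34199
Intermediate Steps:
y = -13315 (y = -929 - 12386 = -13315)
O - y = 20884 - 1*(-13315) = 20884 + 13315 = 34199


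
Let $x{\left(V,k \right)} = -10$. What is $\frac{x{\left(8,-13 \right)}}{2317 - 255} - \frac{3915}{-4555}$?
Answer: $\frac{802718}{939241} \approx 0.85465$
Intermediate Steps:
$\frac{x{\left(8,-13 \right)}}{2317 - 255} - \frac{3915}{-4555} = - \frac{10}{2317 - 255} - \frac{3915}{-4555} = - \frac{10}{2062} - - \frac{783}{911} = \left(-10\right) \frac{1}{2062} + \frac{783}{911} = - \frac{5}{1031} + \frac{783}{911} = \frac{802718}{939241}$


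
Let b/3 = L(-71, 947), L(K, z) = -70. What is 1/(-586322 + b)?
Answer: -1/586532 ≈ -1.7049e-6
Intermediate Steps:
b = -210 (b = 3*(-70) = -210)
1/(-586322 + b) = 1/(-586322 - 210) = 1/(-586532) = -1/586532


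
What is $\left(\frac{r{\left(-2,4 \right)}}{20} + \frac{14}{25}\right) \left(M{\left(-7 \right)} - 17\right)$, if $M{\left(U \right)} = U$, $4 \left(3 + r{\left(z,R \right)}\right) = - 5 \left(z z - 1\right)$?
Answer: $- \frac{267}{50} \approx -5.34$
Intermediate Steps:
$r{\left(z,R \right)} = - \frac{7}{4} - \frac{5 z^{2}}{4}$ ($r{\left(z,R \right)} = -3 + \frac{\left(-5\right) \left(z z - 1\right)}{4} = -3 + \frac{\left(-5\right) \left(z^{2} - 1\right)}{4} = -3 + \frac{\left(-5\right) \left(-1 + z^{2}\right)}{4} = -3 + \frac{5 - 5 z^{2}}{4} = -3 - \left(- \frac{5}{4} + \frac{5 z^{2}}{4}\right) = - \frac{7}{4} - \frac{5 z^{2}}{4}$)
$\left(\frac{r{\left(-2,4 \right)}}{20} + \frac{14}{25}\right) \left(M{\left(-7 \right)} - 17\right) = \left(\frac{- \frac{7}{4} - \frac{5 \left(-2\right)^{2}}{4}}{20} + \frac{14}{25}\right) \left(-7 - 17\right) = \left(\left(- \frac{7}{4} - 5\right) \frac{1}{20} + 14 \cdot \frac{1}{25}\right) \left(-7 - 17\right) = \left(\left(- \frac{7}{4} - 5\right) \frac{1}{20} + \frac{14}{25}\right) \left(-7 - 17\right) = \left(\left(- \frac{27}{4}\right) \frac{1}{20} + \frac{14}{25}\right) \left(-24\right) = \left(- \frac{27}{80} + \frac{14}{25}\right) \left(-24\right) = \frac{89}{400} \left(-24\right) = - \frac{267}{50}$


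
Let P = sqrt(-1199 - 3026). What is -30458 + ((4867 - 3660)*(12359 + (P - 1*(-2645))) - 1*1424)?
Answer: 18077946 + 78455*I ≈ 1.8078e+7 + 78455.0*I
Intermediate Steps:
P = 65*I (P = sqrt(-4225) = 65*I ≈ 65.0*I)
-30458 + ((4867 - 3660)*(12359 + (P - 1*(-2645))) - 1*1424) = -30458 + ((4867 - 3660)*(12359 + (65*I - 1*(-2645))) - 1*1424) = -30458 + (1207*(12359 + (65*I + 2645)) - 1424) = -30458 + (1207*(12359 + (2645 + 65*I)) - 1424) = -30458 + (1207*(15004 + 65*I) - 1424) = -30458 + ((18109828 + 78455*I) - 1424) = -30458 + (18108404 + 78455*I) = 18077946 + 78455*I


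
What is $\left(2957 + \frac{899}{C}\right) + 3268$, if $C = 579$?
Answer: $\frac{3605174}{579} \approx 6226.6$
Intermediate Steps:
$\left(2957 + \frac{899}{C}\right) + 3268 = \left(2957 + \frac{899}{579}\right) + 3268 = \frac{1713002}{579} + 3268 = \frac{3605174}{579}$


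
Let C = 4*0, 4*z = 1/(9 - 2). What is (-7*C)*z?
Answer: 0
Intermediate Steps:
z = 1/28 (z = 1/(4*(9 - 2)) = (1/4)/7 = (1/4)*(1/7) = 1/28 ≈ 0.035714)
C = 0
(-7*C)*z = -7*0*(1/28) = 0*(1/28) = 0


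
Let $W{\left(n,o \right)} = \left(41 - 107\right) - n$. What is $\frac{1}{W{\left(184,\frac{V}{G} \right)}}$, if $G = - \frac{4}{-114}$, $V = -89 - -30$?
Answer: $- \frac{1}{250} \approx -0.004$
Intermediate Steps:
$V = -59$ ($V = -89 + 30 = -59$)
$G = \frac{2}{57}$ ($G = \left(-4\right) \left(- \frac{1}{114}\right) = \frac{2}{57} \approx 0.035088$)
$W{\left(n,o \right)} = -66 - n$
$\frac{1}{W{\left(184,\frac{V}{G} \right)}} = \frac{1}{-66 - 184} = \frac{1}{-250} = - \frac{1}{250}$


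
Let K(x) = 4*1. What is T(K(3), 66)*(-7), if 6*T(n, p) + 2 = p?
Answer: -224/3 ≈ -74.667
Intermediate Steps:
K(x) = 4
T(n, p) = -1/3 + p/6
T(K(3), 66)*(-7) = (-1/3 + (1/6)*66)*(-7) = (-1/3 + 11)*(-7) = (32/3)*(-7) = -224/3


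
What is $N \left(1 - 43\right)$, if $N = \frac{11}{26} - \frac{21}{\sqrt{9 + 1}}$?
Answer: $- \frac{231}{13} + \frac{441 \sqrt{10}}{5} \approx 261.14$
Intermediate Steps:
$N = \frac{11}{26} - \frac{21 \sqrt{10}}{10}$ ($N = 11 \cdot \frac{1}{26} - \frac{21}{\sqrt{10}} = \frac{11}{26} - 21 \frac{\sqrt{10}}{10} = \frac{11}{26} - \frac{21 \sqrt{10}}{10} \approx -6.2177$)
$N \left(1 - 43\right) = \left(\frac{11}{26} - \frac{21 \sqrt{10}}{10}\right) \left(1 - 43\right) = \left(\frac{11}{26} - \frac{21 \sqrt{10}}{10}\right) \left(-42\right) = - \frac{231}{13} + \frac{441 \sqrt{10}}{5}$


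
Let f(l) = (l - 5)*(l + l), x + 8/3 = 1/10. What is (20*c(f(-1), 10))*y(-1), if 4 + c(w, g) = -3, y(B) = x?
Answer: 1078/3 ≈ 359.33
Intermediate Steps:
x = -77/30 (x = -8/3 + 1/10 = -77/30 ≈ -2.5667)
f(l) = 2*l*(-5 + l) (f(l) = (-5 + l)*(2*l) = 2*l*(-5 + l))
y(B) = -77/30
c(w, g) = -7 (c(w, g) = -4 - 3 = -7)
(20*c(f(-1), 10))*y(-1) = (20*(-7))*(-77/30) = -140*(-77/30) = 1078/3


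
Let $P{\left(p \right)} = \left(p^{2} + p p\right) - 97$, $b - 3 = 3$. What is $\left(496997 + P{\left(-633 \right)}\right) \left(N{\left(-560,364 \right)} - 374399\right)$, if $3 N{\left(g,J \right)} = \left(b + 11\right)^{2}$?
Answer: $- \frac{1457846752424}{3} \approx -4.8595 \cdot 10^{11}$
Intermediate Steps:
$b = 6$ ($b = 3 + 3 = 6$)
$P{\left(p \right)} = -97 + 2 p^{2}$ ($P{\left(p \right)} = \left(p^{2} + p^{2}\right) - 97 = 2 p^{2} - 97 = -97 + 2 p^{2}$)
$N{\left(g,J \right)} = \frac{289}{3}$ ($N{\left(g,J \right)} = \frac{\left(6 + 11\right)^{2}}{3} = \frac{17^{2}}{3} = \frac{1}{3} \cdot 289 = \frac{289}{3}$)
$\left(496997 + P{\left(-633 \right)}\right) \left(N{\left(-560,364 \right)} - 374399\right) = \left(496997 - \left(97 - 2 \left(-633\right)^{2}\right)\right) \left(\frac{289}{3} - 374399\right) = \left(496997 + \left(-97 + 2 \cdot 400689\right)\right) \left(- \frac{1122908}{3}\right) = \left(496997 + \left(-97 + 801378\right)\right) \left(- \frac{1122908}{3}\right) = \left(496997 + 801281\right) \left(- \frac{1122908}{3}\right) = 1298278 \left(- \frac{1122908}{3}\right) = - \frac{1457846752424}{3}$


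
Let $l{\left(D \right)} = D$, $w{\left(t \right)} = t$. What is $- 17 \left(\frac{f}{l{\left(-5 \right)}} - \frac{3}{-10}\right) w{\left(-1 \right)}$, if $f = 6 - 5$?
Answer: $\frac{17}{10} \approx 1.7$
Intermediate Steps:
$f = 1$
$- 17 \left(\frac{f}{l{\left(-5 \right)}} - \frac{3}{-10}\right) w{\left(-1 \right)} = - 17 \left(1 \frac{1}{-5} - \frac{3}{-10}\right) \left(-1\right) = - 17 \left(1 \left(- \frac{1}{5}\right) - - \frac{3}{10}\right) \left(-1\right) = - 17 \left(- \frac{1}{5} + \frac{3}{10}\right) \left(-1\right) = \left(-17\right) \frac{1}{10} \left(-1\right) = \left(- \frac{17}{10}\right) \left(-1\right) = \frac{17}{10}$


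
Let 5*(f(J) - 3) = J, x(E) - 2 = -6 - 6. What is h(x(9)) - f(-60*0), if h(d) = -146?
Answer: -149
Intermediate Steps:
x(E) = -10 (x(E) = 2 + (-6 - 6) = 2 - 12 = -10)
f(J) = 3 + J/5
h(x(9)) - f(-60*0) = -146 - (3 + (-60*0)/5) = -146 - (3 + (⅕)*0) = -146 - (3 + 0) = -146 - 1*3 = -146 - 3 = -149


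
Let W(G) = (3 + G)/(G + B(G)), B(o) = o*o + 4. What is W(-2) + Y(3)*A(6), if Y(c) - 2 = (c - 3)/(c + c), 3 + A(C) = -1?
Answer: -47/6 ≈ -7.8333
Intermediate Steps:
B(o) = 4 + o**2 (B(o) = o**2 + 4 = 4 + o**2)
W(G) = (3 + G)/(4 + G + G**2) (W(G) = (3 + G)/(G + (4 + G**2)) = (3 + G)/(4 + G + G**2))
A(C) = -4 (A(C) = -3 - 1 = -4)
Y(c) = 2 + (-3 + c)/(2*c) (Y(c) = 2 + (c - 3)/(c + c) = 2 + (-3 + c)/((2*c)) = 2 + (-3 + c)*(1/(2*c)) = 2 + (-3 + c)/(2*c))
W(-2) + Y(3)*A(6) = (3 - 2)/(4 - 2 + (-2)**2) + ((1/2)*(-3 + 5*3)/3)*(-4) = 1/(4 - 2 + 4) + ((1/2)*(1/3)*(-3 + 15))*(-4) = 1/6 + ((1/2)*(1/3)*12)*(-4) = (1/6)*1 + 2*(-4) = 1/6 - 8 = -47/6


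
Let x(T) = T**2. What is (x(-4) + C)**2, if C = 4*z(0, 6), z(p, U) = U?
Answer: 1600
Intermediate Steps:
C = 24 (C = 4*6 = 24)
(x(-4) + C)**2 = ((-4)**2 + 24)**2 = (16 + 24)**2 = 40**2 = 1600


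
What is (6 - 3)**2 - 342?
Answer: -333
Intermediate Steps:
(6 - 3)**2 - 342 = 3**2 - 342 = 9 - 342 = -333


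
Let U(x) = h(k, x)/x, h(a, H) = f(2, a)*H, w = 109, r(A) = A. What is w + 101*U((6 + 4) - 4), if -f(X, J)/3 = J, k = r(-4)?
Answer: 1321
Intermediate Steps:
k = -4
f(X, J) = -3*J
h(a, H) = -3*H*a (h(a, H) = (-3*a)*H = -3*H*a)
U(x) = 12 (U(x) = (-3*x*(-4))/x = (12*x)/x = 12)
w + 101*U((6 + 4) - 4) = 109 + 101*12 = 109 + 1212 = 1321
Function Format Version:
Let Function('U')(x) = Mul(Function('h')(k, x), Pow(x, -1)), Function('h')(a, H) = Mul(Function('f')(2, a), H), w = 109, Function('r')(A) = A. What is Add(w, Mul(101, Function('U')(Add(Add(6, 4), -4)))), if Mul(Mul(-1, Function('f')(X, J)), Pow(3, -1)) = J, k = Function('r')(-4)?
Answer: 1321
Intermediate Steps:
k = -4
Function('f')(X, J) = Mul(-3, J)
Function('h')(a, H) = Mul(-3, H, a) (Function('h')(a, H) = Mul(Mul(-3, a), H) = Mul(-3, H, a))
Function('U')(x) = 12 (Function('U')(x) = Mul(Mul(-3, x, -4), Pow(x, -1)) = Mul(Mul(12, x), Pow(x, -1)) = 12)
Add(w, Mul(101, Function('U')(Add(Add(6, 4), -4)))) = Add(109, Mul(101, 12)) = Add(109, 1212) = 1321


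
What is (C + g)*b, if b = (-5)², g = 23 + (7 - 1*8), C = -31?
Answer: -225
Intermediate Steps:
g = 22 (g = 23 + (7 - 8) = 23 - 1 = 22)
b = 25
(C + g)*b = (-31 + 22)*25 = -9*25 = -225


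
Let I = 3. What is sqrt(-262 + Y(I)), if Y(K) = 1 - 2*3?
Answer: I*sqrt(267) ≈ 16.34*I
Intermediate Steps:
Y(K) = -5 (Y(K) = 1 - 6 = -5)
sqrt(-262 + Y(I)) = sqrt(-262 - 5) = sqrt(-267) = I*sqrt(267)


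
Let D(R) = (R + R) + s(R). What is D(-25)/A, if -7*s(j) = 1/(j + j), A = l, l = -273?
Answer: 5833/31850 ≈ 0.18314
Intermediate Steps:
A = -273
s(j) = -1/(14*j) (s(j) = -1/(7*(j + j)) = -1/(2*j)/7 = -1/(14*j))
D(R) = 2*R - 1/(14*R) (D(R) = (R + R) - 1/(14*R) = 2*R - 1/(14*R))
D(-25)/A = (2*(-25) - 1/14/(-25))/(-273) = (-50 - 1/14*(-1/25))*(-1/273) = (-50 + 1/350)*(-1/273) = -17499/350*(-1/273) = 5833/31850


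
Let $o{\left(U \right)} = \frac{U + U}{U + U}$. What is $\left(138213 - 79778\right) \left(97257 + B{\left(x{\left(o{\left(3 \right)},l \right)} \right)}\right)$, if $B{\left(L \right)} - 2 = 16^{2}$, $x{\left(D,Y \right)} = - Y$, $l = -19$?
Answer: $5698289025$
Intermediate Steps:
$o{\left(U \right)} = 1$ ($o{\left(U \right)} = \frac{2 U}{2 U} = 2 U \frac{1}{2 U} = 1$)
$B{\left(L \right)} = 258$ ($B{\left(L \right)} = 2 + 16^{2} = 2 + 256 = 258$)
$\left(138213 - 79778\right) \left(97257 + B{\left(x{\left(o{\left(3 \right)},l \right)} \right)}\right) = \left(138213 - 79778\right) \left(97257 + 258\right) = 58435 \cdot 97515 = 5698289025$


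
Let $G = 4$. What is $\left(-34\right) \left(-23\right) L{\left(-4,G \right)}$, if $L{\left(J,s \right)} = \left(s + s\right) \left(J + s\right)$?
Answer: $0$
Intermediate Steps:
$L{\left(J,s \right)} = 2 s \left(J + s\right)$
$\left(-34\right) \left(-23\right) L{\left(-4,G \right)} = \left(-34\right) \left(-23\right) 2 \cdot 4 \left(-4 + 4\right) = 782 \cdot 2 \cdot 4 \cdot 0 = 782 \cdot 0 = 0$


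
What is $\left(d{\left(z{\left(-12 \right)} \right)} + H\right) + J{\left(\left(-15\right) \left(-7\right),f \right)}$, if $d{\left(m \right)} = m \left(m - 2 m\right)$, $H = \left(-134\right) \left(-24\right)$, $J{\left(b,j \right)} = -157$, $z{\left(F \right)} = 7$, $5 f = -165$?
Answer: $3010$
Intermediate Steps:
$f = -33$ ($f = \frac{1}{5} \left(-165\right) = -33$)
$H = 3216$
$d{\left(m \right)} = - m^{2}$ ($d{\left(m \right)} = m \left(- m\right) = - m^{2}$)
$\left(d{\left(z{\left(-12 \right)} \right)} + H\right) + J{\left(\left(-15\right) \left(-7\right),f \right)} = \left(- 7^{2} + 3216\right) - 157 = \left(\left(-1\right) 49 + 3216\right) - 157 = \left(-49 + 3216\right) - 157 = 3167 - 157 = 3010$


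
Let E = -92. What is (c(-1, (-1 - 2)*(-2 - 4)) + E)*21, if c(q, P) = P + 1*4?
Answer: -1470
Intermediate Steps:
c(q, P) = 4 + P (c(q, P) = P + 4 = 4 + P)
(c(-1, (-1 - 2)*(-2 - 4)) + E)*21 = ((4 + (-1 - 2)*(-2 - 4)) - 92)*21 = ((4 - 3*(-6)) - 92)*21 = ((4 + 18) - 92)*21 = (22 - 92)*21 = -70*21 = -1470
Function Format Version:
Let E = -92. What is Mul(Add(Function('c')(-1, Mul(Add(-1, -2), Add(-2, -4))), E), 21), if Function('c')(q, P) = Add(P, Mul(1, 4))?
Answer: -1470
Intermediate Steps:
Function('c')(q, P) = Add(4, P) (Function('c')(q, P) = Add(P, 4) = Add(4, P))
Mul(Add(Function('c')(-1, Mul(Add(-1, -2), Add(-2, -4))), E), 21) = Mul(Add(Add(4, Mul(Add(-1, -2), Add(-2, -4))), -92), 21) = Mul(Add(Add(4, Mul(-3, -6)), -92), 21) = Mul(Add(Add(4, 18), -92), 21) = Mul(Add(22, -92), 21) = Mul(-70, 21) = -1470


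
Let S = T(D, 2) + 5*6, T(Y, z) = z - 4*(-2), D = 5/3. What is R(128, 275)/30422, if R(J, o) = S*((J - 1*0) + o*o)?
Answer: 1515060/15211 ≈ 99.603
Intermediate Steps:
D = 5/3 (D = 5*(⅓) = 5/3 ≈ 1.6667)
T(Y, z) = 8 + z (T(Y, z) = z + 8 = 8 + z)
S = 40 (S = (8 + 2) + 5*6 = 10 + 30 = 40)
R(J, o) = 40*J + 40*o² (R(J, o) = 40*((J - 1*0) + o*o) = 40*((J + 0) + o²) = 40*(J + o²) = 40*J + 40*o²)
R(128, 275)/30422 = (40*128 + 40*275²)/30422 = (5120 + 40*75625)*(1/30422) = (5120 + 3025000)*(1/30422) = 3030120*(1/30422) = 1515060/15211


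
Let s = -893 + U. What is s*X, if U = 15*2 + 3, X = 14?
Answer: -12040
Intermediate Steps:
U = 33 (U = 30 + 3 = 33)
s = -860 (s = -893 + 33 = -860)
s*X = -860*14 = -12040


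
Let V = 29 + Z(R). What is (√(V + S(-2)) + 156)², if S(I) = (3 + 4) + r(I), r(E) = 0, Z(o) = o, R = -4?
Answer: 24368 + 1248*√2 ≈ 26133.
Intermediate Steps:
S(I) = 7 (S(I) = (3 + 4) + 0 = 7 + 0 = 7)
V = 25 (V = 29 - 4 = 25)
(√(V + S(-2)) + 156)² = (√(25 + 7) + 156)² = (√32 + 156)² = (4*√2 + 156)² = (156 + 4*√2)²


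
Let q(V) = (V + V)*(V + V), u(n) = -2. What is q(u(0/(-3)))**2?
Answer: 256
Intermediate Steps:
q(V) = 4*V**2 (q(V) = (2*V)*(2*V) = 4*V**2)
q(u(0/(-3)))**2 = (4*(-2)**2)**2 = (4*4)**2 = 16**2 = 256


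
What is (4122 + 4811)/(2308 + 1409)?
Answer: 8933/3717 ≈ 2.4033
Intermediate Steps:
(4122 + 4811)/(2308 + 1409) = 8933/3717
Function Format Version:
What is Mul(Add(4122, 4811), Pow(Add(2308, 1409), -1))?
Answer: Rational(8933, 3717) ≈ 2.4033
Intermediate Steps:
Mul(Add(4122, 4811), Pow(Add(2308, 1409), -1)) = Mul(8933, Pow(3717, -1)) = Mul(8933, Rational(1, 3717)) = Rational(8933, 3717)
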